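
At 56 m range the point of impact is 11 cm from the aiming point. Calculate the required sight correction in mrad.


1 mrad subtends 1 cm per 10 m of range, so adj = error_cm / (dist_m / 10) = 11 / (56/10) = 1.964 mrad

1.964 mrad


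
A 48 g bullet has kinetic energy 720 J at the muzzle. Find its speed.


v = sqrt(2*E/m) = sqrt(2*720/0.048) = 173.2 m/s

173.2 m/s


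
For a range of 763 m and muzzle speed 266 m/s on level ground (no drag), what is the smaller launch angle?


sin(2*theta) = R*g/v0^2 = 763*9.81/266^2 = 0.105787, theta = arcsin(0.105787)/2 = 3.036°

3.036 degrees


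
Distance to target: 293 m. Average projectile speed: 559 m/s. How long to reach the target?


t = d/v = 293/559 = 0.5242 s

0.5242 s


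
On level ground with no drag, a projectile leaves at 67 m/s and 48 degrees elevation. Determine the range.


R = v0^2 * sin(2*theta) / g = 67^2 * sin(2*48°) / 9.81 = 455.1 m

455.1 m


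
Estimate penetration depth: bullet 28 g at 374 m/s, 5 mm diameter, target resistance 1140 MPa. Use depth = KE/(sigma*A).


A = pi*(d/2)^2 = pi*(5/2)^2 = 19.635 mm^2
E = 0.5*m*v^2 = 0.5*0.028*374^2 = 1958.26 J
depth = E/(sigma*A) = 1958.26 J / (1140 MPa * 19.635 mm^2) = 1958.26/(1140 * 19.635) m = 0.0874856 m ≈ 87.49 mm

87.49 mm


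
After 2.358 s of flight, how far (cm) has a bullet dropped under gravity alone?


drop = 0.5*g*t^2 = 0.5*9.81*2.358^2 = 27.2726 m ≈ 2727 cm

2727 cm


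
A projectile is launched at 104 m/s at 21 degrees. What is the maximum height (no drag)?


H = (v0*sin(theta))^2 / (2g) = (104*sin(21°))^2 / (2*9.81) = 70.8 m

70.8 m


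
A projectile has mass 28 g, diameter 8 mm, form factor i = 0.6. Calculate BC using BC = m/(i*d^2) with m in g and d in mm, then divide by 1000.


BC = m/(i*d^2*1000) = 28/(0.6 * 8^2 * 1000) = 0.0007292

0.0007292


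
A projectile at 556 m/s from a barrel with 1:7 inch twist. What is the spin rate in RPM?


twist_m = 7*0.0254 = 0.1778 m
spin = v/twist = 556/0.1778 = 3127.109 rev/s
RPM = spin*60 = 3127.109*60 ≈ 187627 RPM

187627 RPM


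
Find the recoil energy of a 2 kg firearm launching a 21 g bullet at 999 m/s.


v_r = m_p*v_p/m_gun = 0.021*999/2 = 10.4895 m/s, E_r = 0.5*m_gun*v_r^2 = 0.5*2*10.4895^2 = 110 J

110 J


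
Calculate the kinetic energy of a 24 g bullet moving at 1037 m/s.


E = 0.5*m*v^2 = 0.5*0.024*1037^2 = 12904 J

12904 J


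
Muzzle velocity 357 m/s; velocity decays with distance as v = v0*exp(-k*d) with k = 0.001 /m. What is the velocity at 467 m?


v = v0*exp(-k*d) = 357*exp(-0.001*467) = 223.8 m/s

223.8 m/s


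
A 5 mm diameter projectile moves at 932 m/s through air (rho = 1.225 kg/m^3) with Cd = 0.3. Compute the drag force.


A = pi*(d/2)^2 = pi*(5/2000)^2 = 1.96350e-05 m^2
Fd = 0.5*Cd*rho*A*v^2 = 0.5*0.3*1.225*1.96350e-05*932^2 = 3.134 N

3.134 N


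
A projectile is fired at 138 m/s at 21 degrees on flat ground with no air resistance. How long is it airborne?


T = 2*v0*sin(theta)/g = 2*138*sin(21°)/9.81 = 10.08 s

10.08 s


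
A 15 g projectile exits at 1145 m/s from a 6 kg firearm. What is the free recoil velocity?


v_recoil = m_p * v_p / m_gun = 0.015 * 1145 / 6 = 2.863 m/s

2.863 m/s


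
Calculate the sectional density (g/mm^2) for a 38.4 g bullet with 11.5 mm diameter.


SD = m/d^2 = 38.4/11.5^2 = 0.2904 g/mm^2

0.2904 g/mm^2


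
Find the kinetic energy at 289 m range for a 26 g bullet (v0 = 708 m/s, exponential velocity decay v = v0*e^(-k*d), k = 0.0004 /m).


v = v0*exp(-k*d) = 708*exp(-0.0004*289) = 630.709 m/s
E = 0.5*m*v^2 = 0.5*0.026*630.709^2 = 5171 J

5171 J


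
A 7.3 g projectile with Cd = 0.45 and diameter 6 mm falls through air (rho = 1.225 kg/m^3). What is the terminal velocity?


A = pi*(d/2)^2 = pi*(6/2000)^2 = 2.82743e-05 m^2
vt = sqrt(2mg/(Cd*rho*A)) = sqrt(2*0.0073*9.81/(0.45 * 1.225 * 2.82743e-05)) = 95.86 m/s

95.86 m/s


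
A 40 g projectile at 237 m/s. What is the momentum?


p = m*v = 0.04*237 = 9.48 kg·m/s

9.48 kg·m/s


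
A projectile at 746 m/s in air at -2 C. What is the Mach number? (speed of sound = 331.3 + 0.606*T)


a = 331.3 + 0.606*(-2) = 330.088 m/s
M = v/a = 746/330.088 = 2.26

2.26


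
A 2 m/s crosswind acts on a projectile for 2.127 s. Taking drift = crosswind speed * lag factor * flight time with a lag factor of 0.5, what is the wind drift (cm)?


drift = v_wind * lag * t = 2 * 0.5 * 2.127 = 2.127 m ≈ 212.7 cm

212.7 cm


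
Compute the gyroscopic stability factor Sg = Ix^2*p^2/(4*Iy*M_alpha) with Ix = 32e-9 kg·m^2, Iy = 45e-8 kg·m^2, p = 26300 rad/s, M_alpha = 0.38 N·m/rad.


Sg = Ix^2 * p^2 / (4 * Iy * M_alpha) = (32e-9)^2 * 26300^2 / (4 * 45e-8 * 0.38) = 1.036

1.036


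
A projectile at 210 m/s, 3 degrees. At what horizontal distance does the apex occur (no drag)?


R = v0^2*sin(2*theta)/g = 210^2*sin(2*3°)/9.81 = 469.899 m
apex_dist = R/2 = 469.899/2 = 234.9 m

234.9 m


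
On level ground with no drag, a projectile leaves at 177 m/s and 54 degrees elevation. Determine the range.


R = v0^2 * sin(2*theta) / g = 177^2 * sin(2*54°) / 9.81 = 3037 m

3037 m


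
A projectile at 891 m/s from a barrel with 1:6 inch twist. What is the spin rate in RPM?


twist_m = 6*0.0254 = 0.1524 m
spin = v/twist = 891/0.1524 = 5846.457 rev/s
RPM = spin*60 = 5846.457*60 ≈ 350787 RPM

350787 RPM


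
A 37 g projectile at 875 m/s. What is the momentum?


p = m*v = 0.037*875 = 32.38 kg·m/s

32.38 kg·m/s


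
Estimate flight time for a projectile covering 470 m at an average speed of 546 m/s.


t = d/v = 470/546 = 0.8608 s

0.8608 s


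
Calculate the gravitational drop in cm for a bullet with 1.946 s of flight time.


drop = 0.5*g*t^2 = 0.5*9.81*1.946^2 = 18.5748 m ≈ 1857 cm

1857 cm


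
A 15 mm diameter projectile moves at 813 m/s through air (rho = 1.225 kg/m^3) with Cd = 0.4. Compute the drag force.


A = pi*(d/2)^2 = pi*(15/2000)^2 = 1.76715e-04 m^2
Fd = 0.5*Cd*rho*A*v^2 = 0.5*0.4*1.225*1.76715e-04*813^2 = 28.62 N

28.62 N


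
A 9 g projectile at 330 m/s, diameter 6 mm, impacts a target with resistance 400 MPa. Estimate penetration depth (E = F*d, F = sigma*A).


A = pi*(d/2)^2 = pi*(6/2)^2 = 28.2743 mm^2
E = 0.5*m*v^2 = 0.5*0.009*330^2 = 490.05 J
depth = E/(sigma*A) = 490.05 J / (400 MPa * 28.2743 mm^2) = 490.05/(400 * 28.2743) m = 0.0433299 m ≈ 43.33 mm

43.33 mm


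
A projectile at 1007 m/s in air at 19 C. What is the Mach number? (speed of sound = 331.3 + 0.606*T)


a = 331.3 + 0.606*(19) = 342.814 m/s
M = v/a = 1007/342.814 = 2.937

2.937


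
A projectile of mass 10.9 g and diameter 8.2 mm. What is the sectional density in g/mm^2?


SD = m/d^2 = 10.9/8.2^2 = 0.1621 g/mm^2

0.1621 g/mm^2


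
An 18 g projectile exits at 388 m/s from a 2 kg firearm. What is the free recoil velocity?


v_recoil = m_p * v_p / m_gun = 0.018 * 388 / 2 = 3.492 m/s

3.492 m/s


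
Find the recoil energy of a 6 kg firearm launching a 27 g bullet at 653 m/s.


v_r = m_p*v_p/m_gun = 0.027*653/6 = 2.9385 m/s, E_r = 0.5*m_gun*v_r^2 = 0.5*6*2.9385^2 = 25.9 J

25.9 J


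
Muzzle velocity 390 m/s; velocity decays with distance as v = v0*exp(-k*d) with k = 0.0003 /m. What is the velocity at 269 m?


v = v0*exp(-k*d) = 390*exp(-0.0003*269) = 359.8 m/s

359.8 m/s


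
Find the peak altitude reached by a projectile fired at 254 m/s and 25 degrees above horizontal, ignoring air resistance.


H = (v0*sin(theta))^2 / (2g) = (254*sin(25°))^2 / (2*9.81) = 587.3 m

587.3 m


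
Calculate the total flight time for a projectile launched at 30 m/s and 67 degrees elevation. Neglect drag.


T = 2*v0*sin(theta)/g = 2*30*sin(67°)/9.81 = 5.63 s

5.63 s


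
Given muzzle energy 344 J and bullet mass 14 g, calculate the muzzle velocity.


v = sqrt(2*E/m) = sqrt(2*344/0.014) = 221.7 m/s

221.7 m/s


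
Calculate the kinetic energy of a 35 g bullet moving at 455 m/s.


E = 0.5*m*v^2 = 0.5*0.035*455^2 = 3623 J

3623 J


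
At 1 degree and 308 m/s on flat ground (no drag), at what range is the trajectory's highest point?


R = v0^2*sin(2*theta)/g = 308^2*sin(2*1°)/9.81 = 337.483 m
apex_dist = R/2 = 337.483/2 = 168.7 m

168.7 m


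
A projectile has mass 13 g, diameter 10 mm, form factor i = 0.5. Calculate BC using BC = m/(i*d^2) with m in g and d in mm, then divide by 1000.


BC = m/(i*d^2*1000) = 13/(0.5 * 10^2 * 1000) = 0.00026

0.00026


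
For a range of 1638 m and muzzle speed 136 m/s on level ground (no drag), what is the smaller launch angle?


sin(2*theta) = R*g/v0^2 = 1638*9.81/136^2 = 0.868771, theta = arcsin(0.868771)/2 = 30.16°

30.16 degrees


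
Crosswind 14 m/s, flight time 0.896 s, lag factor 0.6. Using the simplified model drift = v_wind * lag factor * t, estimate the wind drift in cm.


drift = v_wind * lag * t = 14 * 0.6 * 0.896 = 7.5264 m ≈ 752.6 cm

752.6 cm


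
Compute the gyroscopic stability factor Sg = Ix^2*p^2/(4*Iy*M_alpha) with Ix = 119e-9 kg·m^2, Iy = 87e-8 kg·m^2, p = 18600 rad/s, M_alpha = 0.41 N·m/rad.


Sg = Ix^2 * p^2 / (4 * Iy * M_alpha) = (119e-9)^2 * 18600^2 / (4 * 87e-8 * 0.41) = 3.434

3.434


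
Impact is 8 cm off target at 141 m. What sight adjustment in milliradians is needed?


1 mrad subtends 1 cm per 10 m of range, so adj = error_cm / (dist_m / 10) = 8 / (141/10) = 0.5674 mrad

0.5674 mrad


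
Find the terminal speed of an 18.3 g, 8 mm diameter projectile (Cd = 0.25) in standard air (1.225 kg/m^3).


A = pi*(d/2)^2 = pi*(8/2000)^2 = 5.02655e-05 m^2
vt = sqrt(2mg/(Cd*rho*A)) = sqrt(2*0.0183*9.81/(0.25 * 1.225 * 5.02655e-05)) = 152.7 m/s

152.7 m/s


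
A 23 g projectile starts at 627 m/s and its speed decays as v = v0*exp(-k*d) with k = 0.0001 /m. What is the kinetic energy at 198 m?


v = v0*exp(-k*d) = 627*exp(-0.0001*198) = 614.707 m/s
E = 0.5*m*v^2 = 0.5*0.023*614.707^2 = 4345 J

4345 J


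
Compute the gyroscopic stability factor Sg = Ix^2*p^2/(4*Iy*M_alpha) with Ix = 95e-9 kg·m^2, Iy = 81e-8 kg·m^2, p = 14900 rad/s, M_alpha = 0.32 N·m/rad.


Sg = Ix^2 * p^2 / (4 * Iy * M_alpha) = (95e-9)^2 * 14900^2 / (4 * 81e-8 * 0.32) = 1.933

1.933


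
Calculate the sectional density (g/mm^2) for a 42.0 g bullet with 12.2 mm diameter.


SD = m/d^2 = 42.0/12.2^2 = 0.2822 g/mm^2

0.2822 g/mm^2


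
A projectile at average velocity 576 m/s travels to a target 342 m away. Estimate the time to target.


t = d/v = 342/576 = 0.5938 s

0.5938 s


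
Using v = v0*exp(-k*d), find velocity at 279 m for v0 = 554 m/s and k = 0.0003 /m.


v = v0*exp(-k*d) = 554*exp(-0.0003*279) = 509.5 m/s

509.5 m/s


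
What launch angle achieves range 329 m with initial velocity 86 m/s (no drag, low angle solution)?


sin(2*theta) = R*g/v0^2 = 329*9.81/86^2 = 0.436383, theta = arcsin(0.436383)/2 = 12.94°

12.94 degrees


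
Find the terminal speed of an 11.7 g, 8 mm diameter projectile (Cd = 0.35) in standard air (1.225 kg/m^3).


A = pi*(d/2)^2 = pi*(8/2000)^2 = 5.02655e-05 m^2
vt = sqrt(2mg/(Cd*rho*A)) = sqrt(2*0.0117*9.81/(0.35 * 1.225 * 5.02655e-05)) = 103.2 m/s

103.2 m/s


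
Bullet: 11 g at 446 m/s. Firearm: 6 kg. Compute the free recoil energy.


v_r = m_p*v_p/m_gun = 0.011*446/6 = 0.817667 m/s, E_r = 0.5*m_gun*v_r^2 = 0.5*6*0.817667^2 = 2.006 J

2.006 J


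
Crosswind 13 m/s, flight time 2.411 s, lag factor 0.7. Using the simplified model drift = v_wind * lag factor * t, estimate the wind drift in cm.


drift = v_wind * lag * t = 13 * 0.7 * 2.411 = 21.9401 m ≈ 2194 cm

2194 cm


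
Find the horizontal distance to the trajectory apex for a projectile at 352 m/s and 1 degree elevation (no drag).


R = v0^2*sin(2*theta)/g = 352^2*sin(2*1°)/9.81 = 440.794 m
apex_dist = R/2 = 440.794/2 = 220.4 m

220.4 m


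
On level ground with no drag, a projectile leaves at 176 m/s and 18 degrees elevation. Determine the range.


R = v0^2 * sin(2*theta) / g = 176^2 * sin(2*18°) / 9.81 = 1856 m

1856 m


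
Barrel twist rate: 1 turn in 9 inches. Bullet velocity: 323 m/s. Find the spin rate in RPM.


twist_m = 9*0.0254 = 0.2286 m
spin = v/twist = 323/0.2286 = 1412.948 rev/s
RPM = spin*60 = 1412.948*60 ≈ 84777 RPM

84777 RPM


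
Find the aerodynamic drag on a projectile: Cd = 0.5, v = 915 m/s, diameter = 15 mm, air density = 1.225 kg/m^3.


A = pi*(d/2)^2 = pi*(15/2000)^2 = 1.76715e-04 m^2
Fd = 0.5*Cd*rho*A*v^2 = 0.5*0.5*1.225*1.76715e-04*915^2 = 45.31 N

45.31 N


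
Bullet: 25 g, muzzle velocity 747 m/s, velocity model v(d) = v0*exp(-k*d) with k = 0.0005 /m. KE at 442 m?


v = v0*exp(-k*d) = 747*exp(-0.0005*442) = 598.882 m/s
E = 0.5*m*v^2 = 0.5*0.025*598.882^2 = 4483 J

4483 J


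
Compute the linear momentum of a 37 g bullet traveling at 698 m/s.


p = m*v = 0.037*698 = 25.83 kg·m/s

25.83 kg·m/s


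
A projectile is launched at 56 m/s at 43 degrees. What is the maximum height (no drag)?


H = (v0*sin(theta))^2 / (2g) = (56*sin(43°))^2 / (2*9.81) = 74.34 m

74.34 m


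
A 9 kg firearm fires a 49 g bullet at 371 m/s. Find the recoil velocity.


v_recoil = m_p * v_p / m_gun = 0.049 * 371 / 9 = 2.02 m/s

2.02 m/s


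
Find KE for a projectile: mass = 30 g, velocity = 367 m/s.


E = 0.5*m*v^2 = 0.5*0.03*367^2 = 2020 J

2020 J


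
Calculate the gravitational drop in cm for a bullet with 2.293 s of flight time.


drop = 0.5*g*t^2 = 0.5*9.81*2.293^2 = 25.7897 m ≈ 2579 cm

2579 cm


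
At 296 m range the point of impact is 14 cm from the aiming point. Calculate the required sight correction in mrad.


1 mrad subtends 1 cm per 10 m of range, so adj = error_cm / (dist_m / 10) = 14 / (296/10) = 0.473 mrad

0.473 mrad


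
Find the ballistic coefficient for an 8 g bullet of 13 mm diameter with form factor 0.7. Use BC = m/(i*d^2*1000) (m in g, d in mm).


BC = m/(i*d^2*1000) = 8/(0.7 * 13^2 * 1000) = 6.762e-05

6.762e-05


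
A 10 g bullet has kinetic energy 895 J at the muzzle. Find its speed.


v = sqrt(2*E/m) = sqrt(2*895/0.01) = 423.1 m/s

423.1 m/s


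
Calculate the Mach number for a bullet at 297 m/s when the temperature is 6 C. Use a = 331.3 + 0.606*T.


a = 331.3 + 0.606*(6) = 334.936 m/s
M = v/a = 297/334.936 = 0.8867

0.8867


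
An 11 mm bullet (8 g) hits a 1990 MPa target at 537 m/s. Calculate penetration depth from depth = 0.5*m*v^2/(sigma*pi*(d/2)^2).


A = pi*(d/2)^2 = pi*(11/2)^2 = 95.0332 mm^2
E = 0.5*m*v^2 = 0.5*0.008*537^2 = 1153.48 J
depth = E/(sigma*A) = 1153.48 J / (1990 MPa * 95.0332 mm^2) = 1153.48/(1990 * 95.0332) m = 0.0060993 m ≈ 6.099 mm

6.099 mm


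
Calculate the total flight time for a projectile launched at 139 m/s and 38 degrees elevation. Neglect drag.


T = 2*v0*sin(theta)/g = 2*139*sin(38°)/9.81 = 17.45 s

17.45 s


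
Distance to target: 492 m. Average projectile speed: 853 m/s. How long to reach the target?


t = d/v = 492/853 = 0.5768 s

0.5768 s


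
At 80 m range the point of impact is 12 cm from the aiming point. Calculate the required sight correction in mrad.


1 mrad subtends 1 cm per 10 m of range, so adj = error_cm / (dist_m / 10) = 12 / (80/10) = 1.5 mrad

1.5 mrad


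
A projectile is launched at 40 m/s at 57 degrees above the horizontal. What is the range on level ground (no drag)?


R = v0^2 * sin(2*theta) / g = 40^2 * sin(2*57°) / 9.81 = 149 m

149 m


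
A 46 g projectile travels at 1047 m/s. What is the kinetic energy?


E = 0.5*m*v^2 = 0.5*0.046*1047^2 = 25213 J

25213 J


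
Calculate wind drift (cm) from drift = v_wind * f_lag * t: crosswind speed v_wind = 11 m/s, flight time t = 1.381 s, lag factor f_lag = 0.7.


drift = v_wind * lag * t = 11 * 0.7 * 1.381 = 10.6337 m ≈ 1063 cm

1063 cm


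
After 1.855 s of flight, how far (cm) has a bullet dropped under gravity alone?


drop = 0.5*g*t^2 = 0.5*9.81*1.855^2 = 16.8782 m ≈ 1688 cm

1688 cm


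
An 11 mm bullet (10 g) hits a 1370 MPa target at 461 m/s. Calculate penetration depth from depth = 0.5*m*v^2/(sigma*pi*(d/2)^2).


A = pi*(d/2)^2 = pi*(11/2)^2 = 95.0332 mm^2
E = 0.5*m*v^2 = 0.5*0.01*461^2 = 1062.61 J
depth = E/(sigma*A) = 1062.61 J / (1370 MPa * 95.0332 mm^2) = 1062.61/(1370 * 95.0332) m = 0.00816161 m ≈ 8.162 mm

8.162 mm


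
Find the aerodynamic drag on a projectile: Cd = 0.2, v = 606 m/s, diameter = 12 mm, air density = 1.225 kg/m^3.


A = pi*(d/2)^2 = pi*(12/2000)^2 = 1.13097e-04 m^2
Fd = 0.5*Cd*rho*A*v^2 = 0.5*0.2*1.225*1.13097e-04*606^2 = 5.088 N

5.088 N


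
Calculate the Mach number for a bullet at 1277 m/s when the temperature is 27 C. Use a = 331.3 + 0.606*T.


a = 331.3 + 0.606*(27) = 347.662 m/s
M = v/a = 1277/347.662 = 3.673

3.673


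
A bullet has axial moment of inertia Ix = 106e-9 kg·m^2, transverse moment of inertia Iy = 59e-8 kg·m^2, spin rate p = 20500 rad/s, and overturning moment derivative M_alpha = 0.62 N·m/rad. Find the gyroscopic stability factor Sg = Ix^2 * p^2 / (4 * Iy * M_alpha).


Sg = Ix^2 * p^2 / (4 * Iy * M_alpha) = (106e-9)^2 * 20500^2 / (4 * 59e-8 * 0.62) = 3.227

3.227


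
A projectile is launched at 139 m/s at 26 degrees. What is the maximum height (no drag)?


H = (v0*sin(theta))^2 / (2g) = (139*sin(26°))^2 / (2*9.81) = 189.2 m

189.2 m


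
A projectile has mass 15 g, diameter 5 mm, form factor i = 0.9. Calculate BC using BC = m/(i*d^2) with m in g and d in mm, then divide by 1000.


BC = m/(i*d^2*1000) = 15/(0.9 * 5^2 * 1000) = 0.0006667

0.0006667


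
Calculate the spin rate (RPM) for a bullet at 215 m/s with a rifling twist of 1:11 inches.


twist_m = 11*0.0254 = 0.2794 m
spin = v/twist = 215/0.2794 = 769.5061 rev/s
RPM = spin*60 = 769.5061*60 ≈ 46170 RPM

46170 RPM


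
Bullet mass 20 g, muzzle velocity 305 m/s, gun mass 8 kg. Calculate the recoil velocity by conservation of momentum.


v_recoil = m_p * v_p / m_gun = 0.02 * 305 / 8 = 0.7625 m/s

0.7625 m/s


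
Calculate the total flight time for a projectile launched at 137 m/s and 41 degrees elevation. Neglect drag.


T = 2*v0*sin(theta)/g = 2*137*sin(41°)/9.81 = 18.32 s

18.32 s


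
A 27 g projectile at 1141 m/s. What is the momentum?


p = m*v = 0.027*1141 = 30.81 kg·m/s

30.81 kg·m/s


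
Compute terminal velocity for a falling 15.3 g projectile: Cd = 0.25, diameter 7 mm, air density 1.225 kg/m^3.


A = pi*(d/2)^2 = pi*(7/2000)^2 = 3.84845e-05 m^2
vt = sqrt(2mg/(Cd*rho*A)) = sqrt(2*0.0153*9.81/(0.25 * 1.225 * 3.84845e-05)) = 159.6 m/s

159.6 m/s


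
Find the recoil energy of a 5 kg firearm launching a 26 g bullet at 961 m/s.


v_r = m_p*v_p/m_gun = 0.026*961/5 = 4.9972 m/s, E_r = 0.5*m_gun*v_r^2 = 0.5*5*4.9972^2 = 62.43 J

62.43 J


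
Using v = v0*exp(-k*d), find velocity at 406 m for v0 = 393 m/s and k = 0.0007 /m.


v = v0*exp(-k*d) = 393*exp(-0.0007*406) = 295.8 m/s

295.8 m/s


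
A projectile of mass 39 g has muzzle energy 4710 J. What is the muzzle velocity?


v = sqrt(2*E/m) = sqrt(2*4710/0.039) = 491.5 m/s

491.5 m/s


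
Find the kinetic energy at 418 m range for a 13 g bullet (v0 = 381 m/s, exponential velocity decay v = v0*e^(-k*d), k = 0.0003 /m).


v = v0*exp(-k*d) = 381*exp(-0.0003*418) = 336.097 m/s
E = 0.5*m*v^2 = 0.5*0.013*336.097^2 = 734.2 J

734.2 J


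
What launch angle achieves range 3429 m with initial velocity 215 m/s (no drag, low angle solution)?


sin(2*theta) = R*g/v0^2 = 3429*9.81/215^2 = 0.727712, theta = arcsin(0.727712)/2 = 23.35°

23.35 degrees


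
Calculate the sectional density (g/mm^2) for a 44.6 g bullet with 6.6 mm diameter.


SD = m/d^2 = 44.6/6.6^2 = 1.024 g/mm^2

1.024 g/mm^2


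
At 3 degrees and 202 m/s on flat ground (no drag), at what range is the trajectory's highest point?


R = v0^2*sin(2*theta)/g = 202^2*sin(2*3°)/9.81 = 434.779 m
apex_dist = R/2 = 434.779/2 = 217.4 m

217.4 m


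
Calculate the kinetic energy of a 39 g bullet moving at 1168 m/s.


E = 0.5*m*v^2 = 0.5*0.039*1168^2 = 26602 J

26602 J


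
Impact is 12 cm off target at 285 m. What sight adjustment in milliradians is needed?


1 mrad subtends 1 cm per 10 m of range, so adj = error_cm / (dist_m / 10) = 12 / (285/10) = 0.4211 mrad

0.4211 mrad


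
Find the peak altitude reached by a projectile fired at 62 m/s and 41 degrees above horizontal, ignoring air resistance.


H = (v0*sin(theta))^2 / (2g) = (62*sin(41°))^2 / (2*9.81) = 84.33 m

84.33 m


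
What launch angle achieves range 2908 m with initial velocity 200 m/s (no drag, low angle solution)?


sin(2*theta) = R*g/v0^2 = 2908*9.81/200^2 = 0.713187, theta = arcsin(0.713187)/2 = 22.75°

22.75 degrees


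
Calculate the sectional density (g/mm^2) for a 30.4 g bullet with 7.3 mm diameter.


SD = m/d^2 = 30.4/7.3^2 = 0.5705 g/mm^2

0.5705 g/mm^2


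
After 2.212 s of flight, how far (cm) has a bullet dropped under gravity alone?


drop = 0.5*g*t^2 = 0.5*9.81*2.212^2 = 23.9999 m ≈ 2400 cm

2400 cm


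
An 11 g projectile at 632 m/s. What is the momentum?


p = m*v = 0.011*632 = 6.952 kg·m/s

6.952 kg·m/s


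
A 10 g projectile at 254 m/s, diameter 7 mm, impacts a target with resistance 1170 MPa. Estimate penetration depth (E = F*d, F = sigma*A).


A = pi*(d/2)^2 = pi*(7/2)^2 = 38.4845 mm^2
E = 0.5*m*v^2 = 0.5*0.01*254^2 = 322.58 J
depth = E/(sigma*A) = 322.58 J / (1170 MPa * 38.4845 mm^2) = 322.58/(1170 * 38.4845) m = 0.00716417 m ≈ 7.164 mm

7.164 mm


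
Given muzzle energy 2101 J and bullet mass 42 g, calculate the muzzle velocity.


v = sqrt(2*E/m) = sqrt(2*2101/0.042) = 316.3 m/s

316.3 m/s


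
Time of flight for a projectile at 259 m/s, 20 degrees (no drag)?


T = 2*v0*sin(theta)/g = 2*259*sin(20°)/9.81 = 18.06 s

18.06 s


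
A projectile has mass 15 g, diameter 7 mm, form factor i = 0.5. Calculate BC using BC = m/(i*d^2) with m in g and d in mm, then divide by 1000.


BC = m/(i*d^2*1000) = 15/(0.5 * 7^2 * 1000) = 0.0006122

0.0006122


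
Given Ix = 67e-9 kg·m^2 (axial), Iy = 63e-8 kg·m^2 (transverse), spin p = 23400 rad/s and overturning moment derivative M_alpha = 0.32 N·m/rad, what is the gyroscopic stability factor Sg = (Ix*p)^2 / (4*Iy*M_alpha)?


Sg = Ix^2 * p^2 / (4 * Iy * M_alpha) = (67e-9)^2 * 23400^2 / (4 * 63e-8 * 0.32) = 3.048

3.048


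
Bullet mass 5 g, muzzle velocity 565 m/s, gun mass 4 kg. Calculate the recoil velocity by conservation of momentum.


v_recoil = m_p * v_p / m_gun = 0.005 * 565 / 4 = 0.7063 m/s

0.7063 m/s


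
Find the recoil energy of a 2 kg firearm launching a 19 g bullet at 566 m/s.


v_r = m_p*v_p/m_gun = 0.019*566/2 = 5.377 m/s, E_r = 0.5*m_gun*v_r^2 = 0.5*2*5.377^2 = 28.91 J

28.91 J


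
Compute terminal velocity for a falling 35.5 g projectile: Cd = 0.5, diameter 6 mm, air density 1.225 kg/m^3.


A = pi*(d/2)^2 = pi*(6/2000)^2 = 2.82743e-05 m^2
vt = sqrt(2mg/(Cd*rho*A)) = sqrt(2*0.0355*9.81/(0.5 * 1.225 * 2.82743e-05)) = 200.5 m/s

200.5 m/s


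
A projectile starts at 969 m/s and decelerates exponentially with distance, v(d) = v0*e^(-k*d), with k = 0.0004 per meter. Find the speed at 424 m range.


v = v0*exp(-k*d) = 969*exp(-0.0004*424) = 817.8 m/s

817.8 m/s


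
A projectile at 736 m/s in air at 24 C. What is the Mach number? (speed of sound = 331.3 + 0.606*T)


a = 331.3 + 0.606*(24) = 345.844 m/s
M = v/a = 736/345.844 = 2.128

2.128


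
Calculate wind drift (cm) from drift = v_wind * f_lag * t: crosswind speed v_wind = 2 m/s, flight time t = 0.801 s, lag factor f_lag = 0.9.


drift = v_wind * lag * t = 2 * 0.9 * 0.801 = 1.4418 m ≈ 144.2 cm

144.2 cm


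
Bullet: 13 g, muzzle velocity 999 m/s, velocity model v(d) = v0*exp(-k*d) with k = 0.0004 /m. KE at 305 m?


v = v0*exp(-k*d) = 999*exp(-0.0004*305) = 884.263 m/s
E = 0.5*m*v^2 = 0.5*0.013*884.263^2 = 5082 J

5082 J


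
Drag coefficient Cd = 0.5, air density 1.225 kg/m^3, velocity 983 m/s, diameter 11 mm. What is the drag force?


A = pi*(d/2)^2 = pi*(11/2000)^2 = 9.50332e-05 m^2
Fd = 0.5*Cd*rho*A*v^2 = 0.5*0.5*1.225*9.50332e-05*983^2 = 28.12 N

28.12 N


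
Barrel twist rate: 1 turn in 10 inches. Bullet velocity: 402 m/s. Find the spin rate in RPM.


twist_m = 10*0.0254 = 0.254 m
spin = v/twist = 402/0.254 = 1582.677 rev/s
RPM = spin*60 = 1582.677*60 ≈ 94961 RPM

94961 RPM


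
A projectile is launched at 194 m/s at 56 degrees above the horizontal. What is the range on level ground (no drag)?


R = v0^2 * sin(2*theta) / g = 194^2 * sin(2*56°) / 9.81 = 3557 m

3557 m


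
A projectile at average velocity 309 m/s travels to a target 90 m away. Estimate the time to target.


t = d/v = 90/309 = 0.2913 s

0.2913 s


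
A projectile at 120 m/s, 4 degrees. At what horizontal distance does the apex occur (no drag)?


R = v0^2*sin(2*theta)/g = 120^2*sin(2*4°)/9.81 = 204.291 m
apex_dist = R/2 = 204.291/2 = 102.1 m

102.1 m


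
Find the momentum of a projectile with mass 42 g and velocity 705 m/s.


p = m*v = 0.042*705 = 29.61 kg·m/s

29.61 kg·m/s


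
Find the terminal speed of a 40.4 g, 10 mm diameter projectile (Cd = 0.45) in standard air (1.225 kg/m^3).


A = pi*(d/2)^2 = pi*(10/2000)^2 = 7.85398e-05 m^2
vt = sqrt(2mg/(Cd*rho*A)) = sqrt(2*0.0404*9.81/(0.45 * 1.225 * 7.85398e-05)) = 135.3 m/s

135.3 m/s


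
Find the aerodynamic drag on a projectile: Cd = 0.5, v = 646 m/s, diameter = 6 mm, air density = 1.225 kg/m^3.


A = pi*(d/2)^2 = pi*(6/2000)^2 = 2.82743e-05 m^2
Fd = 0.5*Cd*rho*A*v^2 = 0.5*0.5*1.225*2.82743e-05*646^2 = 3.614 N

3.614 N


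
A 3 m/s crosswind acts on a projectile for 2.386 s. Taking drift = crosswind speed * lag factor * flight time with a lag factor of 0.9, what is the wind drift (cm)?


drift = v_wind * lag * t = 3 * 0.9 * 2.386 = 6.4422 m ≈ 644.2 cm

644.2 cm


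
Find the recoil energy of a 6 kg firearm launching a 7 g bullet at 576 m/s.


v_r = m_p*v_p/m_gun = 0.007*576/6 = 0.672 m/s, E_r = 0.5*m_gun*v_r^2 = 0.5*6*0.672^2 = 1.355 J

1.355 J


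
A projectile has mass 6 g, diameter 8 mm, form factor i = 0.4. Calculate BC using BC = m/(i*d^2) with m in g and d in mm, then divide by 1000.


BC = m/(i*d^2*1000) = 6/(0.4 * 8^2 * 1000) = 0.0002344

0.0002344


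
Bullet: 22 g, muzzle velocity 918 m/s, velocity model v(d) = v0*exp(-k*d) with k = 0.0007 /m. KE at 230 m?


v = v0*exp(-k*d) = 918*exp(-0.0007*230) = 781.486 m/s
E = 0.5*m*v^2 = 0.5*0.022*781.486^2 = 6718 J

6718 J


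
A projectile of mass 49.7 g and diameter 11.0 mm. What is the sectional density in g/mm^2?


SD = m/d^2 = 49.7/11.0^2 = 0.4107 g/mm^2

0.4107 g/mm^2


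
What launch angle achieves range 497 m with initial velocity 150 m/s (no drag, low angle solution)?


sin(2*theta) = R*g/v0^2 = 497*9.81/150^2 = 0.216692, theta = arcsin(0.216692)/2 = 6.257°

6.257 degrees


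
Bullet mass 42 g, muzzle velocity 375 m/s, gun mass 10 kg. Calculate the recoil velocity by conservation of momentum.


v_recoil = m_p * v_p / m_gun = 0.042 * 375 / 10 = 1.575 m/s

1.575 m/s


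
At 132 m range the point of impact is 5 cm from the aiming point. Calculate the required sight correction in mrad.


1 mrad subtends 1 cm per 10 m of range, so adj = error_cm / (dist_m / 10) = 5 / (132/10) = 0.3788 mrad

0.3788 mrad


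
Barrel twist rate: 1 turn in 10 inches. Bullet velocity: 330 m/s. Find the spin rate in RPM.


twist_m = 10*0.0254 = 0.254 m
spin = v/twist = 330/0.254 = 1299.213 rev/s
RPM = spin*60 = 1299.213*60 ≈ 77953 RPM

77953 RPM


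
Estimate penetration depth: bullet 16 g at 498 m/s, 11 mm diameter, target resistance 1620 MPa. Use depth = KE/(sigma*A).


A = pi*(d/2)^2 = pi*(11/2)^2 = 95.0332 mm^2
E = 0.5*m*v^2 = 0.5*0.016*498^2 = 1984.03 J
depth = E/(sigma*A) = 1984.03 J / (1620 MPa * 95.0332 mm^2) = 1984.03/(1620 * 95.0332) m = 0.0128872 m ≈ 12.89 mm

12.89 mm


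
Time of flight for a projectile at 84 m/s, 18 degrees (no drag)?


T = 2*v0*sin(theta)/g = 2*84*sin(18°)/9.81 = 5.292 s

5.292 s


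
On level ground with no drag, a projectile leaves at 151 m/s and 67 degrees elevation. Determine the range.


R = v0^2 * sin(2*theta) / g = 151^2 * sin(2*67°) / 9.81 = 1672 m

1672 m


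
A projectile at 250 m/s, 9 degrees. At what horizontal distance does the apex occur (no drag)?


R = v0^2*sin(2*theta)/g = 250^2*sin(2*9°)/9.81 = 1968.76 m
apex_dist = R/2 = 1968.76/2 = 984.4 m

984.4 m


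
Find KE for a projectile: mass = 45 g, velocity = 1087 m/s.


E = 0.5*m*v^2 = 0.5*0.045*1087^2 = 26585 J

26585 J


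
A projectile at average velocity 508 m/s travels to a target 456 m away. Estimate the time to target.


t = d/v = 456/508 = 0.8976 s

0.8976 s


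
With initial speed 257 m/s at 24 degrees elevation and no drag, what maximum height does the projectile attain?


H = (v0*sin(theta))^2 / (2g) = (257*sin(24°))^2 / (2*9.81) = 556.9 m

556.9 m


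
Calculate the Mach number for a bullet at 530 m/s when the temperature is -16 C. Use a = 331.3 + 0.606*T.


a = 331.3 + 0.606*(-16) = 321.604 m/s
M = v/a = 530/321.604 = 1.648

1.648


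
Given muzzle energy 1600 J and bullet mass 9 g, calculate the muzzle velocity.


v = sqrt(2*E/m) = sqrt(2*1600/0.009) = 596.3 m/s

596.3 m/s


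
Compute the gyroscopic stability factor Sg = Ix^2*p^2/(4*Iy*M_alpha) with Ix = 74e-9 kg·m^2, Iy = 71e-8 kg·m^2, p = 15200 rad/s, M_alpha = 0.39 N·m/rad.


Sg = Ix^2 * p^2 / (4 * Iy * M_alpha) = (74e-9)^2 * 15200^2 / (4 * 71e-8 * 0.39) = 1.142

1.142


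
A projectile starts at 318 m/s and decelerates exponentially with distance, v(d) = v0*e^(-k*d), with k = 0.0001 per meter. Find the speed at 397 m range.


v = v0*exp(-k*d) = 318*exp(-0.0001*397) = 305.6 m/s

305.6 m/s


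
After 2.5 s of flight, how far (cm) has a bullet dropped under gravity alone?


drop = 0.5*g*t^2 = 0.5*9.81*2.5^2 = 30.6562 m ≈ 3066 cm

3066 cm


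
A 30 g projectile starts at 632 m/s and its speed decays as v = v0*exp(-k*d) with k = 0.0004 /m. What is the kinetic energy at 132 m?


v = v0*exp(-k*d) = 632*exp(-0.0004*132) = 599.496 m/s
E = 0.5*m*v^2 = 0.5*0.03*599.496^2 = 5391 J

5391 J


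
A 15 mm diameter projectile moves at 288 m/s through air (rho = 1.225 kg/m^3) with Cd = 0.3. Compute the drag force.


A = pi*(d/2)^2 = pi*(15/2000)^2 = 1.76715e-04 m^2
Fd = 0.5*Cd*rho*A*v^2 = 0.5*0.3*1.225*1.76715e-04*288^2 = 2.693 N

2.693 N


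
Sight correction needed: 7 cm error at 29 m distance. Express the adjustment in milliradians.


1 mrad subtends 1 cm per 10 m of range, so adj = error_cm / (dist_m / 10) = 7 / (29/10) = 2.414 mrad

2.414 mrad


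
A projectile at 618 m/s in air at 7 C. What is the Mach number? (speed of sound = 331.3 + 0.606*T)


a = 331.3 + 0.606*(7) = 335.542 m/s
M = v/a = 618/335.542 = 1.842

1.842


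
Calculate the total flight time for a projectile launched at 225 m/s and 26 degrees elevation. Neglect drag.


T = 2*v0*sin(theta)/g = 2*225*sin(26°)/9.81 = 20.11 s

20.11 s


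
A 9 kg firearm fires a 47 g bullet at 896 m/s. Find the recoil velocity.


v_recoil = m_p * v_p / m_gun = 0.047 * 896 / 9 = 4.679 m/s

4.679 m/s


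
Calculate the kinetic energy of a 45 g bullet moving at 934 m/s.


E = 0.5*m*v^2 = 0.5*0.045*934^2 = 19628 J

19628 J


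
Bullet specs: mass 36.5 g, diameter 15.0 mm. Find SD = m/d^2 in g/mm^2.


SD = m/d^2 = 36.5/15.0^2 = 0.1622 g/mm^2

0.1622 g/mm^2


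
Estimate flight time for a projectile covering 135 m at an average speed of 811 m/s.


t = d/v = 135/811 = 0.1665 s

0.1665 s


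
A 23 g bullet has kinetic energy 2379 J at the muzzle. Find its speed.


v = sqrt(2*E/m) = sqrt(2*2379/0.023) = 454.8 m/s

454.8 m/s


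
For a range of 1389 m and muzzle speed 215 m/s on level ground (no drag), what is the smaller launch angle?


sin(2*theta) = R*g/v0^2 = 1389*9.81/215^2 = 0.294778, theta = arcsin(0.294778)/2 = 8.572°

8.572 degrees


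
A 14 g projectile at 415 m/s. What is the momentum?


p = m*v = 0.014*415 = 5.81 kg·m/s

5.81 kg·m/s


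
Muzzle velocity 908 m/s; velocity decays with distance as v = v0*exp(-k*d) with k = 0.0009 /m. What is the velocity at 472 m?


v = v0*exp(-k*d) = 908*exp(-0.0009*472) = 593.7 m/s

593.7 m/s


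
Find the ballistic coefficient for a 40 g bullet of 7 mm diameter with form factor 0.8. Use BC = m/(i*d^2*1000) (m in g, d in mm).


BC = m/(i*d^2*1000) = 40/(0.8 * 7^2 * 1000) = 0.00102

0.00102


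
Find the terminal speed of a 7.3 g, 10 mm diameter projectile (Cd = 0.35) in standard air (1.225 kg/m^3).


A = pi*(d/2)^2 = pi*(10/2000)^2 = 7.85398e-05 m^2
vt = sqrt(2mg/(Cd*rho*A)) = sqrt(2*0.0073*9.81/(0.35 * 1.225 * 7.85398e-05)) = 65.22 m/s

65.22 m/s


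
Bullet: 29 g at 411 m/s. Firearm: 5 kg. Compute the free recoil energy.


v_r = m_p*v_p/m_gun = 0.029*411/5 = 2.3838 m/s, E_r = 0.5*m_gun*v_r^2 = 0.5*5*2.3838^2 = 14.21 J

14.21 J


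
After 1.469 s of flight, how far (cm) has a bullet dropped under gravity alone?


drop = 0.5*g*t^2 = 0.5*9.81*1.469^2 = 10.5848 m ≈ 1058 cm

1058 cm


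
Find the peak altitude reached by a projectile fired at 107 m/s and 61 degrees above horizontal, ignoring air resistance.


H = (v0*sin(theta))^2 / (2g) = (107*sin(61°))^2 / (2*9.81) = 446.4 m

446.4 m


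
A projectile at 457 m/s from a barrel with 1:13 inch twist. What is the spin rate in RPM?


twist_m = 13*0.0254 = 0.3302 m
spin = v/twist = 457/0.3302 = 1384.01 rev/s
RPM = spin*60 = 1384.01*60 ≈ 83041 RPM

83041 RPM


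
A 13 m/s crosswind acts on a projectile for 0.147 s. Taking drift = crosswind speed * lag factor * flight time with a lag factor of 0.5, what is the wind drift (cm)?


drift = v_wind * lag * t = 13 * 0.5 * 0.147 = 0.9555 m ≈ 95.55 cm

95.55 cm


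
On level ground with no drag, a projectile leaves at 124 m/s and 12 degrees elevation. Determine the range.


R = v0^2 * sin(2*theta) / g = 124^2 * sin(2*12°) / 9.81 = 637.5 m

637.5 m


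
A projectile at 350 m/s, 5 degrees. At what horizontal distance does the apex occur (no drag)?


R = v0^2*sin(2*theta)/g = 350^2*sin(2*5°)/9.81 = 2168.39 m
apex_dist = R/2 = 2168.39/2 = 1084 m

1084 m


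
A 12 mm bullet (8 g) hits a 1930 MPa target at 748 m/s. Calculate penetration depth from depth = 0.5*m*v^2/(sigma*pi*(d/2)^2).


A = pi*(d/2)^2 = pi*(12/2)^2 = 113.097 mm^2
E = 0.5*m*v^2 = 0.5*0.008*748^2 = 2238.02 J
depth = E/(sigma*A) = 2238.02 J / (1930 MPa * 113.097 mm^2) = 2238.02/(1930 * 113.097) m = 0.0102531 m ≈ 10.25 mm

10.25 mm


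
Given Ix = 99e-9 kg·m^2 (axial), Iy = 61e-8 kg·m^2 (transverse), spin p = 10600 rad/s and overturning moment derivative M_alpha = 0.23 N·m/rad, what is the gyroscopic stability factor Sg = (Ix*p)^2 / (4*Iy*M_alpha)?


Sg = Ix^2 * p^2 / (4 * Iy * M_alpha) = (99e-9)^2 * 10600^2 / (4 * 61e-8 * 0.23) = 1.962

1.962


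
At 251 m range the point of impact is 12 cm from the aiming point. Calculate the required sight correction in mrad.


1 mrad subtends 1 cm per 10 m of range, so adj = error_cm / (dist_m / 10) = 12 / (251/10) = 0.4781 mrad

0.4781 mrad


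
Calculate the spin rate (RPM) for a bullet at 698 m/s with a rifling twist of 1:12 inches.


twist_m = 12*0.0254 = 0.3048 m
spin = v/twist = 698/0.3048 = 2290.026 rev/s
RPM = spin*60 = 2290.026*60 ≈ 137402 RPM

137402 RPM


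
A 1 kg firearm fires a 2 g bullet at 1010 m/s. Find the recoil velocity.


v_recoil = m_p * v_p / m_gun = 0.002 * 1010 / 1 = 2.02 m/s

2.02 m/s


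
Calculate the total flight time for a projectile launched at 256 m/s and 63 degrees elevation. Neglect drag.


T = 2*v0*sin(theta)/g = 2*256*sin(63°)/9.81 = 46.5 s

46.5 s


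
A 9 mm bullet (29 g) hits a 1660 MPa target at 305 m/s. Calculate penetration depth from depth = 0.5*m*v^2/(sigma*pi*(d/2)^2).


A = pi*(d/2)^2 = pi*(9/2)^2 = 63.6173 mm^2
E = 0.5*m*v^2 = 0.5*0.029*305^2 = 1348.86 J
depth = E/(sigma*A) = 1348.86 J / (1660 MPa * 63.6173 mm^2) = 1348.86/(1660 * 63.6173) m = 0.0127728 m ≈ 12.77 mm

12.77 mm


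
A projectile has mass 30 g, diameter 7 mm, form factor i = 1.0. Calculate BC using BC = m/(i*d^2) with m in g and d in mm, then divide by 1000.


BC = m/(i*d^2*1000) = 30/(1.0 * 7^2 * 1000) = 0.0006122

0.0006122


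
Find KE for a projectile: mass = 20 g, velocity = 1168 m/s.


E = 0.5*m*v^2 = 0.5*0.02*1168^2 = 13642 J

13642 J


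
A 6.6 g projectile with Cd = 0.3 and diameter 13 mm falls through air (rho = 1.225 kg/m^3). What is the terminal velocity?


A = pi*(d/2)^2 = pi*(13/2000)^2 = 1.32732e-04 m^2
vt = sqrt(2mg/(Cd*rho*A)) = sqrt(2*0.0066*9.81/(0.3 * 1.225 * 1.32732e-04)) = 51.52 m/s

51.52 m/s


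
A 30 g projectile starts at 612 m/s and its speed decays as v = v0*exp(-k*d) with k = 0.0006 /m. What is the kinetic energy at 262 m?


v = v0*exp(-k*d) = 612*exp(-0.0006*262) = 522.974 m/s
E = 0.5*m*v^2 = 0.5*0.03*522.974^2 = 4103 J

4103 J


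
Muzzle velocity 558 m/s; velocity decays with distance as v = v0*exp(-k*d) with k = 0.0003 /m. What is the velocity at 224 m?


v = v0*exp(-k*d) = 558*exp(-0.0003*224) = 521.7 m/s

521.7 m/s


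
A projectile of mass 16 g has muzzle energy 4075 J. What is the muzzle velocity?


v = sqrt(2*E/m) = sqrt(2*4075/0.016) = 713.7 m/s

713.7 m/s


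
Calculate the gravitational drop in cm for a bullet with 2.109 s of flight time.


drop = 0.5*g*t^2 = 0.5*9.81*2.109^2 = 21.8169 m ≈ 2182 cm

2182 cm


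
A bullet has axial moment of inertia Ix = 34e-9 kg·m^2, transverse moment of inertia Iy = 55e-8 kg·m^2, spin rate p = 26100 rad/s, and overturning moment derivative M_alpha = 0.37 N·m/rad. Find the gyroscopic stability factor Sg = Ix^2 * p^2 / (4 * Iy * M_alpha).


Sg = Ix^2 * p^2 / (4 * Iy * M_alpha) = (34e-9)^2 * 26100^2 / (4 * 55e-8 * 0.37) = 0.9674

0.9674


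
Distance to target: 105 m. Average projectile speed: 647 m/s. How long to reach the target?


t = d/v = 105/647 = 0.1623 s

0.1623 s


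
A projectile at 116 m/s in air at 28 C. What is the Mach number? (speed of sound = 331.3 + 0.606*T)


a = 331.3 + 0.606*(28) = 348.268 m/s
M = v/a = 116/348.268 = 0.3331

0.3331


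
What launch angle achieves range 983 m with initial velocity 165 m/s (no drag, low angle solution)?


sin(2*theta) = R*g/v0^2 = 983*9.81/165^2 = 0.354205, theta = arcsin(0.354205)/2 = 10.37°

10.37 degrees


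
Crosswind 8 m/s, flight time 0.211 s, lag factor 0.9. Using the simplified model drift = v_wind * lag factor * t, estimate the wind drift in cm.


drift = v_wind * lag * t = 8 * 0.9 * 0.211 = 1.5192 m ≈ 151.9 cm

151.9 cm


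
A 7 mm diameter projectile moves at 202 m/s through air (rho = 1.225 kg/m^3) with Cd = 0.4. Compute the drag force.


A = pi*(d/2)^2 = pi*(7/2000)^2 = 3.84845e-05 m^2
Fd = 0.5*Cd*rho*A*v^2 = 0.5*0.4*1.225*3.84845e-05*202^2 = 0.3847 N

0.3847 N


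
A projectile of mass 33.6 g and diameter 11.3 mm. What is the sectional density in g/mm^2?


SD = m/d^2 = 33.6/11.3^2 = 0.2631 g/mm^2

0.2631 g/mm^2


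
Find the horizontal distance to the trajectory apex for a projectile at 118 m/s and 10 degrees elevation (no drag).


R = v0^2*sin(2*theta)/g = 118^2*sin(2*10°)/9.81 = 485.452 m
apex_dist = R/2 = 485.452/2 = 242.7 m

242.7 m


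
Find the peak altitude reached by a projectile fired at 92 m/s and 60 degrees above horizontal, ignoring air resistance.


H = (v0*sin(theta))^2 / (2g) = (92*sin(60°))^2 / (2*9.81) = 323.5 m

323.5 m


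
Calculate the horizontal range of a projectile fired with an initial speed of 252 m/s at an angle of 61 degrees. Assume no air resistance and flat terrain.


R = v0^2 * sin(2*theta) / g = 252^2 * sin(2*61°) / 9.81 = 5490 m

5490 m
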